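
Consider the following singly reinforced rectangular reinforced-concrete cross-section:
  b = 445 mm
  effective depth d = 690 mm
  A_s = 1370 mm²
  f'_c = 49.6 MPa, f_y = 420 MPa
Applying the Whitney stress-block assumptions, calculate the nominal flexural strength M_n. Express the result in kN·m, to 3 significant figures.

T = A_s f_y = 1370 × 420 = 575400 N = 575.4 kN.
From C = T: a = T/(0.85 f'_c b) = 575400/(0.85 × 49.6 × 445) = 30.67 mm.
M_n = T(d − a/2) = 575.4 kN × (690 − 15.335) mm = 388.20 kN·m.

M_n ≈ 388 kN·m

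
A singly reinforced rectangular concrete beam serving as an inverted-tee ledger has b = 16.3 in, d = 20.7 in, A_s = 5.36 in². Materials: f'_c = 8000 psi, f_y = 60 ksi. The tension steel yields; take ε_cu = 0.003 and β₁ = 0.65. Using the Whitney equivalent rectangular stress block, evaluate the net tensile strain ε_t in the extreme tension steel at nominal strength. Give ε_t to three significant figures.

ε_t ≈ 0.0109

a = A_s f_y/(0.85 f'_c b) = 2.901 in.
β₁ = 0.65, so c = a/β₁ = 2.901/0.65 = 4.463 in.
From the linear strain diagram with ε_cu = 0.003: ε_t = 0.003 (d − c)/c = 0.003 × (20.7 − 4.463)/4.463 = 0.0109.
Since ε_t ≥ 0.005, the section is tension-controlled.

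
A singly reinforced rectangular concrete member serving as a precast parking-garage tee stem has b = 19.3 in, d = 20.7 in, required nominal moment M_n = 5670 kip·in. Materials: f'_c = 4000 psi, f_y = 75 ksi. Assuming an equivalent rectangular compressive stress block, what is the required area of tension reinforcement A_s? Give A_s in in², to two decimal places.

From M_n = 0.85 f'_c a b (d − a/2):
a = d − √(d² − 2M_n/(0.85 f'_c b)) = 20.7 − √(20.7² − 2 × 5670/(0.85 × 4 × 19.3)) = 4.710 in.
A_s = 0.85 f'_c a b / f_y = 0.85 × 4 × 4.710 × 19.3 / 75 = 4.121 in².

A_s ≈ 4.12 in²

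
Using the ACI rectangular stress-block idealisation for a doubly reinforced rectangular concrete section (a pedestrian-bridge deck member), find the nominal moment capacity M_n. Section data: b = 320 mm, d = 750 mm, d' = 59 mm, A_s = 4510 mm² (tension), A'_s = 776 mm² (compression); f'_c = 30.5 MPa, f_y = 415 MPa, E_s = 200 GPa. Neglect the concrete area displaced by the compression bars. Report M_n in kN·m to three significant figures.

M_n ≈ 1240 kN·m

Assume both tension and compression steel yield.
Net tension couple steel: A_s − A'_s = 3734 mm².
a = (A_s − A'_s) f_y / (0.85 f'_c b) = 1549610/(0.85 × 30.5 × 320) = 186.79 mm.
c = a/β₁ = 186.79/0.832 = 224.51 mm; ε'_s = 0.003(c − d')/c = 0.0022 ≥ f_y/E_s = 0.0021, so compression steel does yield.
M_n = (A_s − A'_s) f_y (d − a/2) + A'_s f_y (d − d') = [1549610 × (750 − 93.395) + 322040 × (750 − 59)] × 10⁻⁶ = 1017.48 + 222.53 = 1240.01 kN·m.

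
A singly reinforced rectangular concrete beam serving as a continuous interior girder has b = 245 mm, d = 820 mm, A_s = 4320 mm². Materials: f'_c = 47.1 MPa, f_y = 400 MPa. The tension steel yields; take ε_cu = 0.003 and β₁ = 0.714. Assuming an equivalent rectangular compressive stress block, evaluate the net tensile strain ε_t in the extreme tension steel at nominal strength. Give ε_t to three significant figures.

a = A_s f_y/(0.85 f'_c b) = 176.17 mm.
β₁ = 0.714, so c = a/β₁ = 176.17/0.714 = 246.74 mm.
From the linear strain diagram with ε_cu = 0.003: ε_t = 0.003 (d − c)/c = 0.003 × (820 − 246.74)/246.74 = 0.00697.
Since ε_t ≥ 0.005, the section is tension-controlled.

ε_t ≈ 0.00697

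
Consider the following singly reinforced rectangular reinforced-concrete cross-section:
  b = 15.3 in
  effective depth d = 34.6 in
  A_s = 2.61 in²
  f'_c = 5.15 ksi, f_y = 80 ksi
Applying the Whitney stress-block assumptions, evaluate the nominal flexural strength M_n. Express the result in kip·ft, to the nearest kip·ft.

M_n ≈ 575 kip·ft

T = A_s f_y = 2.61 × 80 = 208.8 kips.
a = T/(0.85 f'_c b) = 208.8/(0.85 × 5.15 × 15.3) = 3.118 in.
M_n = T(d − a/2) = 208.8 × (34.6 − 1.559) = 6899.0 kip·in = 6899.0/12 = 574.92 kip·ft.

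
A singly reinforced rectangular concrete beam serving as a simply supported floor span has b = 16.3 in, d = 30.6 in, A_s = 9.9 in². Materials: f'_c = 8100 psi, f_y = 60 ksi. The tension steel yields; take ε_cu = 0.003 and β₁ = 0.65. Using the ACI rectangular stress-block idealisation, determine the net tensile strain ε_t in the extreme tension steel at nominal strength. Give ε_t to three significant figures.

ε_t ≈ 0.00827

a = A_s f_y/(0.85 f'_c b) = 5.293 in.
β₁ = 0.65, so c = a/β₁ = 5.293/0.65 = 8.143 in.
From the linear strain diagram with ε_cu = 0.003: ε_t = 0.003 (d − c)/c = 0.003 × (30.6 − 8.143)/8.143 = 0.00827.
Since ε_t ≥ 0.005, the section is tension-controlled.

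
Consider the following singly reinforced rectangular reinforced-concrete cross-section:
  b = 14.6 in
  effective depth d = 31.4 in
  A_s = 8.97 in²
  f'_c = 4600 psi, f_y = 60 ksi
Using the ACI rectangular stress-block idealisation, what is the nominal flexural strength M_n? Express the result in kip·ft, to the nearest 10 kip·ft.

T = A_s f_y = 8.97 × 60 = 538.2 kips.
a = T/(0.85 f'_c b) = 538.2/(0.85 × 4.6 × 14.6) = 9.428 in.
M_n = T(d − a/2) = 538.2 × (31.4 − 4.714) = 14362.4 kip·in = 14362.4/12 = 1196.87 kip·ft.

M_n ≈ 1200 kip·ft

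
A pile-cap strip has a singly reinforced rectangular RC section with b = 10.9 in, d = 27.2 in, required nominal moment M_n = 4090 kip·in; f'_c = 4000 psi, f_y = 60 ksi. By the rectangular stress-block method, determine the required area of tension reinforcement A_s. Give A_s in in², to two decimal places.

A_s ≈ 2.73 in²

From M_n = 0.85 f'_c a b (d − a/2):
a = d − √(d² − 2M_n/(0.85 f'_c b)) = 27.2 − √(27.2² − 2 × 4090/(0.85 × 4 × 10.9)) = 4.416 in.
A_s = 0.85 f'_c a b / f_y = 0.85 × 4 × 4.416 × 10.9 / 60 = 2.728 in².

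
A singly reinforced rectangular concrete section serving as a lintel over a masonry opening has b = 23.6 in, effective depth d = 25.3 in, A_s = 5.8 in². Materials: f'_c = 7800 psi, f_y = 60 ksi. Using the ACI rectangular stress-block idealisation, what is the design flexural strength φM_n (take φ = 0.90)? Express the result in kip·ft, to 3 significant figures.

φM_n ≈ 631 kip·ft

T = A_s f_y = 5.8 × 60 = 348 kips.
a = T/(0.85 f'_c b) = 348/(0.85 × 7.8 × 23.6) = 2.224 in.
M_n = T(d − a/2) = 348 × (25.3 − 1.112) = 8417.4 kip·in = 8417.4/12 = 701.45 kip·ft.
φM_n = 0.90 × 701.45 = 631.31 kip·ft.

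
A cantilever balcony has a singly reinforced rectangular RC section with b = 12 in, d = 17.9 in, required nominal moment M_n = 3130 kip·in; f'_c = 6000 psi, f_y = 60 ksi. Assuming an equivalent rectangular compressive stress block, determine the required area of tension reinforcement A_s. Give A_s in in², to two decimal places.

From M_n = 0.85 f'_c a b (d − a/2):
a = d − √(d² − 2M_n/(0.85 f'_c b)) = 17.9 − √(17.9² − 2 × 3130/(0.85 × 6 × 12)) = 3.131 in.
A_s = 0.85 f'_c a b / f_y = 0.85 × 6 × 3.131 × 12 / 60 = 3.194 in².

A_s ≈ 3.19 in²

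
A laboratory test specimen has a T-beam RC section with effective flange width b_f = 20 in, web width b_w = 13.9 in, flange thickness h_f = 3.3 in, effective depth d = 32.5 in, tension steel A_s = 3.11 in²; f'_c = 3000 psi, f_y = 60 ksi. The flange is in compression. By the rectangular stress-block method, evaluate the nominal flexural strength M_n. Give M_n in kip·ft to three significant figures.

Tension: T = A_s f_y = 3.11 × 60 = 186.6 kips.
Try a within the flange: a = T/(0.85 f'_c b_f) = 186.6/(0.85 × 3 × 20) = 3.659 in.
a = 3.659 > h_f = 3.3 in: the block extends into the web. Split into flange-overhang and web parts.
C_f = 0.85 f'_c (b_f − b_w) h_f = 0.85 × 3 × (20 − 13.9) × 3.3 = 51.3 kips.
Remaining web compression depth: a_w = (T − C_f)/(0.85 f'_c b_w) = (186.6 − 51.3)/(0.85 × 3 × 13.9) = 3.817 in.
M_n = C_f(d − h_f/2) + (T − C_f)(d − a_w/2) = 51.3 × (32.5 − 1.65) + 135.3 × (32.5 − 1.9085) = 1582.6 + 4139.0 = 5721.6 kip·in.
M_n = 5721.6/12 = 476.80 kip·ft.

M_n ≈ 477 kip·ft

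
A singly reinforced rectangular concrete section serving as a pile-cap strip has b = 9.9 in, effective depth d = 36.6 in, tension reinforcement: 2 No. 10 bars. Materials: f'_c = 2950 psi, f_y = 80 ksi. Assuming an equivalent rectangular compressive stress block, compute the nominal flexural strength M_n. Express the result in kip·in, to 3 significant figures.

A_s = 2 × 1.27 = 2.54 in².
T = A_s f_y = 2.54 × 80 = 203.2 kips.
a = T/(0.85 f'_c b) = 203.2/(0.85 × 2.95 × 9.9) = 8.186 in.
M_n = T(d − a/2) = 203.2 × (36.6 − 4.093) = 6605.4 kip·in.

M_n ≈ 6610 kip·in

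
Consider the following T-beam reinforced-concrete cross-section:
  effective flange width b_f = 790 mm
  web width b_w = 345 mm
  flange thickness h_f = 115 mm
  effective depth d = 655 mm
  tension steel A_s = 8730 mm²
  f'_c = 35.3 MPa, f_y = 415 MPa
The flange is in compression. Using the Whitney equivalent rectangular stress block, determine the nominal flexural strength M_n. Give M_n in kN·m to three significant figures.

Tension: T = A_s f_y = 8730 × 415 = 3622950 N.
Try a within the flange: a = T/(0.85 f'_c b_f) = 3622950/(0.85 × 35.3 × 790) = 152.84 mm.
a = 152.84 > h_f = 115 mm: the block extends into the web. Split into flange-overhang and web parts.
C_f = 0.85 f'_c (b_f − b_w) h_f = 0.85 × 35.3 × (790 − 345) × 115 = 1535506 N.
Remaining web compression depth: a_w = (T − C_f)/(0.85 f'_c b_w) = (3622950 − 1535506)/(0.85 × 35.3 × 345) = 201.65 mm.
M_n = C_f(d − h_f/2) + (T − C_f)(d − a_w/2) = 1535506 × (655 − 57.5) + 2087444 × (655 − 100.825) = 917.46 + 1156.81 = 2074.27 × 10⁶ N·mm.
M_n = 2074.27 kN·m.

M_n ≈ 2070 kN·m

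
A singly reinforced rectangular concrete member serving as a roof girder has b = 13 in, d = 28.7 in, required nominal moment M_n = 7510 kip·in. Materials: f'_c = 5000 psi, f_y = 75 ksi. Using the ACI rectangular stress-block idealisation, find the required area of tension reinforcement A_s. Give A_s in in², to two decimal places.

From M_n = 0.85 f'_c a b (d − a/2):
a = d − √(d² − 2M_n/(0.85 f'_c b)) = 28.7 − √(28.7² − 2 × 7510/(0.85 × 5 × 13)) = 5.209 in.
A_s = 0.85 f'_c a b / f_y = 0.85 × 5 × 5.209 × 13 / 75 = 3.837 in².

A_s ≈ 3.84 in²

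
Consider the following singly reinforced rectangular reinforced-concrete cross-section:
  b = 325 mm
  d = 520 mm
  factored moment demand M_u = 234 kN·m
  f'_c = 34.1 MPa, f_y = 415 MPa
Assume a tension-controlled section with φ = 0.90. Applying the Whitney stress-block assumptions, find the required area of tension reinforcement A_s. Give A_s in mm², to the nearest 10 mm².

A_s ≈ 1270 mm²

M_n = M_u/φ = 234/0.90 = 260 kN·m.
With M_n = 0.85 f'_c a b (d − a/2), solve the quadratic for a:
a = d − √(d² − 2M_n/(0.85 f'_c b)) = 520 − √(520² − 2 × 260×10⁶/(0.85 × 34.1 × 325)) = 56.10 mm.
A_s = 0.85 f'_c a b / f_y = 0.85 × 34.1 × 56.10 × 325 / 415 = 1273.4 mm².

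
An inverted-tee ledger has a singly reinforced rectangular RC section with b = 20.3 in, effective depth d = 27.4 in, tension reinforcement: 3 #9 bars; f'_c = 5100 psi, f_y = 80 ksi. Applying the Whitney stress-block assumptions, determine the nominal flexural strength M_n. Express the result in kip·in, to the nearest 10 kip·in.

M_n ≈ 6250 kip·in

A_s = 3 × 1 = 3 in².
T = A_s f_y = 3 × 80 = 240 kips.
a = T/(0.85 f'_c b) = 240/(0.85 × 5.1 × 20.3) = 2.727 in.
M_n = T(d − a/2) = 240 × (27.4 − 1.3635) = 6248.8 kip·in.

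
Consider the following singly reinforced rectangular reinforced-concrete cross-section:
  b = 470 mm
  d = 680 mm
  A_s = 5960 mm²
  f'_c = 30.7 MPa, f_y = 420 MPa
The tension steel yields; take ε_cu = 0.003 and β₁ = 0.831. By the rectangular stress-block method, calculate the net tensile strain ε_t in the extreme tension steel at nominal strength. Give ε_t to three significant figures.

a = A_s f_y/(0.85 f'_c b) = 204.10 mm.
β₁ = 0.831, so c = a/β₁ = 204.10/0.831 = 245.61 mm.
From the linear strain diagram with ε_cu = 0.003: ε_t = 0.003 (d − c)/c = 0.003 × (680 − 245.61)/245.61 = 0.00531.
Since ε_t ≥ 0.005, the section is tension-controlled.

ε_t ≈ 0.00531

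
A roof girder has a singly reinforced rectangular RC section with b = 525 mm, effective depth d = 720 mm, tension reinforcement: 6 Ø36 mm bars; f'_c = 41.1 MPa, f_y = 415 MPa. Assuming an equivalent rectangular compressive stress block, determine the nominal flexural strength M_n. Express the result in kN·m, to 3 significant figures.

M_n ≈ 1650 kN·m

A_s = 6 × 1018 = 6108 mm².
T = A_s f_y = 6108 × 415 = 2534820 N = 2534.82 kN.
From C = T: a = T/(0.85 f'_c b) = 2534820/(0.85 × 41.1 × 525) = 138.21 mm.
M_n = T(d − a/2) = 2534.82 kN × (720 − 69.105) mm = 1649.90 kN·m.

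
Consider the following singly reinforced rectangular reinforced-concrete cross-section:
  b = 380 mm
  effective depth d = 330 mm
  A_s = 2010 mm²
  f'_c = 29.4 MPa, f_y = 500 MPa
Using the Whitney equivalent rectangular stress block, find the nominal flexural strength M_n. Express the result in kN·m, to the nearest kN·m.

T = A_s f_y = 2010 × 500 = 1005000 N = 1005 kN.
From C = T: a = T/(0.85 f'_c b) = 1005000/(0.85 × 29.4 × 380) = 105.83 mm.
M_n = T(d − a/2) = 1005 kN × (330 − 52.915) mm = 278.47 kN·m.

M_n ≈ 278 kN·m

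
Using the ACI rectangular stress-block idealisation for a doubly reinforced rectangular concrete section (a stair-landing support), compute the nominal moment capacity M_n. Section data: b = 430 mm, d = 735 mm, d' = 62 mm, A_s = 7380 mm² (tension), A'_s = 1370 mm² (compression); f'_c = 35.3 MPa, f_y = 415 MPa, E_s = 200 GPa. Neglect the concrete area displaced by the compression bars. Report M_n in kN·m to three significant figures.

M_n ≈ 1970 kN·m

Assume both tension and compression steel yield.
Net tension couple steel: A_s − A'_s = 6010 mm².
a = (A_s − A'_s) f_y / (0.85 f'_c b) = 2494150/(0.85 × 35.3 × 430) = 193.31 mm.
c = a/β₁ = 193.31/0.798 = 242.24 mm; ε'_s = 0.003(c − d')/c = 0.0022 ≥ f_y/E_s = 0.0021, so compression steel does yield.
M_n = (A_s − A'_s) f_y (d − a/2) + A'_s f_y (d − d') = [2494150 × (735 − 96.655) + 568550 × (735 − 62)] × 10⁻⁶ = 1592.13 + 382.63 = 1974.76 kN·m.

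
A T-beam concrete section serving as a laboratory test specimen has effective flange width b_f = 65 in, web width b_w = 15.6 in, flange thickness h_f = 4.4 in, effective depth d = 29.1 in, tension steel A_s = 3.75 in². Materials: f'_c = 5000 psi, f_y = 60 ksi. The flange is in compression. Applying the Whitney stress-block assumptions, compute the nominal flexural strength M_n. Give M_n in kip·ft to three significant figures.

M_n ≈ 538 kip·ft

Tension: T = A_s f_y = 3.75 × 60 = 225 kips.
Try a within the flange: a = T/(0.85 f'_c b_f) = 225/(0.85 × 5 × 65) = 0.814 in.
Since a = 0.814 ≤ h_f = 4.4 in, the stress block lies entirely in the flange; analyse as a rectangular beam of width b_f.
M_n = T(d − a/2) = 225 × (29.1 − 0.407) = 6455.9 kip·in.
M_n = 6455.9/12 = 537.99 kip·ft.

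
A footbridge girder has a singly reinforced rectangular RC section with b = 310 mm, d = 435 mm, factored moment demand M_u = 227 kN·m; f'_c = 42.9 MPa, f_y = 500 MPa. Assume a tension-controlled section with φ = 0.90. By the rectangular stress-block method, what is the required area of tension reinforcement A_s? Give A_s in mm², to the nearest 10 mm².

M_n = M_u/φ = 227/0.90 = 252.222 kN·m.
With M_n = 0.85 f'_c a b (d − a/2), solve the quadratic for a:
a = d − √(d² − 2M_n/(0.85 f'_c b)) = 435 − √(435² − 2 × 252.222×10⁶/(0.85 × 42.9 × 310)) = 54.74 mm.
A_s = 0.85 f'_c a b / f_y = 0.85 × 42.9 × 54.74 × 310 / 500 = 1237.6 mm².

A_s ≈ 1240 mm²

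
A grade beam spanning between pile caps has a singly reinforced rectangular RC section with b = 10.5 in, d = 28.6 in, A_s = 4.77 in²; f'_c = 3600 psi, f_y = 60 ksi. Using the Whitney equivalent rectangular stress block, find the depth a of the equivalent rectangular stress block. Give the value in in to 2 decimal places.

T = A_s f_y = 4.77 × 60 = 286.2 kips.
a = T/(0.85 f'_c b) = 286.2/(0.85 × 3.6 × 10.5) = 8.91 in.

a ≈ 8.91 in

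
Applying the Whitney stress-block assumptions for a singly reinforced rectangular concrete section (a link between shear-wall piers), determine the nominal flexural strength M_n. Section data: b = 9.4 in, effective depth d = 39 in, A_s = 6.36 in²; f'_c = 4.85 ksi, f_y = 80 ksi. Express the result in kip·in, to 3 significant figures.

T = A_s f_y = 6.36 × 80 = 508.8 kips.
a = T/(0.85 f'_c b) = 508.8/(0.85 × 4.85 × 9.4) = 13.130 in.
M_n = T(d − a/2) = 508.8 × (39 − 6.565) = 16502.9 kip·in.

M_n ≈ 16500 kip·in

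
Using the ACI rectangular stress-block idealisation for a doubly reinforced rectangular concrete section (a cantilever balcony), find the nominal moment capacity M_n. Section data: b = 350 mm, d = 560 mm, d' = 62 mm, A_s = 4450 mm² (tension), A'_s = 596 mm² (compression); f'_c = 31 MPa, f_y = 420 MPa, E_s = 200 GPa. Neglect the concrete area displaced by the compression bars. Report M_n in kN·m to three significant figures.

Assume both tension and compression steel yield.
Net tension couple steel: A_s − A'_s = 3854 mm².
a = (A_s − A'_s) f_y / (0.85 f'_c b) = 1618680/(0.85 × 31 × 350) = 175.51 mm.
c = a/β₁ = 175.51/0.829 = 211.71 mm; ε'_s = 0.003(c − d')/c = 0.0021 ≥ f_y/E_s = 0.0021, so compression steel does yield.
M_n = (A_s − A'_s) f_y (d − a/2) + A'_s f_y (d − d') = [1618680 × (560 − 87.755) + 250320 × (560 − 62)] × 10⁻⁶ = 764.41 + 124.66 = 889.07 kN·m.

M_n ≈ 889 kN·m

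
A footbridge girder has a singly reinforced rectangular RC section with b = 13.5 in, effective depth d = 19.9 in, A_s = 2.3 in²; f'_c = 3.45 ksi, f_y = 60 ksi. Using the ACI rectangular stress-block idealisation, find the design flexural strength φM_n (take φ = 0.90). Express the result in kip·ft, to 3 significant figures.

φM_n ≈ 188 kip·ft

T = A_s f_y = 2.3 × 60 = 138 kips.
a = T/(0.85 f'_c b) = 138/(0.85 × 3.45 × 13.5) = 3.486 in.
M_n = T(d − a/2) = 138 × (19.9 − 1.743) = 2505.7 kip·in = 2505.7/12 = 208.81 kip·ft.
φM_n = 0.90 × 208.81 = 187.93 kip·ft.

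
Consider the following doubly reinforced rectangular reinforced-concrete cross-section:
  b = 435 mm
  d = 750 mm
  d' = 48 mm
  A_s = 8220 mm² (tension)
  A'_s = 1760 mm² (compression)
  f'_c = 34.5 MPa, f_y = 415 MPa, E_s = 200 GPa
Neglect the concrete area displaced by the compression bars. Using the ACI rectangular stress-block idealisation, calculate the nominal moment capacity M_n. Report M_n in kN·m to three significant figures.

M_n ≈ 2240 kN·m

Assume both tension and compression steel yield.
Net tension couple steel: A_s − A'_s = 6460 mm².
a = (A_s − A'_s) f_y / (0.85 f'_c b) = 2680900/(0.85 × 34.5 × 435) = 210.16 mm.
c = a/β₁ = 210.16/0.804 = 261.39 mm; ε'_s = 0.003(c − d')/c = 0.0024 ≥ f_y/E_s = 0.0021, so compression steel does yield.
M_n = (A_s − A'_s) f_y (d − a/2) + A'_s f_y (d − d') = [2680900 × (750 − 105.08) + 730400 × (750 − 48)] × 10⁻⁶ = 1728.97 + 512.74 = 2241.71 kN·m.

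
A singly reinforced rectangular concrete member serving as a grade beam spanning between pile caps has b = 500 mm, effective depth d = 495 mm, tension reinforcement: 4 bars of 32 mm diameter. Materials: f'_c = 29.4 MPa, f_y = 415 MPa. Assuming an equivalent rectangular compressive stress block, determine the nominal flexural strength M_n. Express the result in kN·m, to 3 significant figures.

A_s = 4 × 804 = 3216 mm².
T = A_s f_y = 3216 × 415 = 1334640 N = 1334.64 kN.
From C = T: a = T/(0.85 f'_c b) = 1334640/(0.85 × 29.4 × 500) = 106.81 mm.
M_n = T(d − a/2) = 1334.64 kN × (495 − 53.405) mm = 589.37 kN·m.

M_n ≈ 589 kN·m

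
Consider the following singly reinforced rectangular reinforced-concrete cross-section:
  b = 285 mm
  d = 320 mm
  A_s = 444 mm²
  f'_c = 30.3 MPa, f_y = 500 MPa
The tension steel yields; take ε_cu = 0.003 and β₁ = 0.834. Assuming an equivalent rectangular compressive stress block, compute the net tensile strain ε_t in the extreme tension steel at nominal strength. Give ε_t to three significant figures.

ε_t ≈ 0.0235

a = A_s f_y/(0.85 f'_c b) = 30.24 mm.
β₁ = 0.834, so c = a/β₁ = 30.24/0.834 = 36.26 mm.
From the linear strain diagram with ε_cu = 0.003: ε_t = 0.003 (d − c)/c = 0.003 × (320 − 36.26)/36.26 = 0.0235.
Since ε_t ≥ 0.005, the section is tension-controlled.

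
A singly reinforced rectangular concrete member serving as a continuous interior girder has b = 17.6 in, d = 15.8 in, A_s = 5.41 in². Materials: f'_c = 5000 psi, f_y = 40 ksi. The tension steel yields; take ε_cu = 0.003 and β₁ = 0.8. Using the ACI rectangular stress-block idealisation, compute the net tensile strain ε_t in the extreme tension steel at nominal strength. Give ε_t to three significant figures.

a = A_s f_y/(0.85 f'_c b) = 2.893 in.
β₁ = 0.8, so c = a/β₁ = 2.893/0.8 = 3.616 in.
From the linear strain diagram with ε_cu = 0.003: ε_t = 0.003 (d − c)/c = 0.003 × (15.8 − 3.616)/3.616 = 0.0101.
Since ε_t ≥ 0.005, the section is tension-controlled.

ε_t ≈ 0.0101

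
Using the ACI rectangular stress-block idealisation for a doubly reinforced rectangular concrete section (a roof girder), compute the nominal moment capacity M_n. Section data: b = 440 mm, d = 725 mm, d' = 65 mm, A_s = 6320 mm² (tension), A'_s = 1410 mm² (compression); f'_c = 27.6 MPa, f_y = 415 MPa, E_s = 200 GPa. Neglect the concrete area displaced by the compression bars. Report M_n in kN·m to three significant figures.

M_n ≈ 1660 kN·m

Assume both tension and compression steel yield.
Net tension couple steel: A_s − A'_s = 4910 mm².
a = (A_s − A'_s) f_y / (0.85 f'_c b) = 2037650/(0.85 × 27.6 × 440) = 197.40 mm.
c = a/β₁ = 197.40/0.85 = 232.24 mm; ε'_s = 0.003(c − d')/c = 0.0022 ≥ f_y/E_s = 0.0021, so compression steel does yield.
M_n = (A_s − A'_s) f_y (d − a/2) + A'_s f_y (d − d') = [2037650 × (725 − 98.7) + 585150 × (725 − 65)] × 10⁻⁶ = 1276.18 + 386.20 = 1662.38 kN·m.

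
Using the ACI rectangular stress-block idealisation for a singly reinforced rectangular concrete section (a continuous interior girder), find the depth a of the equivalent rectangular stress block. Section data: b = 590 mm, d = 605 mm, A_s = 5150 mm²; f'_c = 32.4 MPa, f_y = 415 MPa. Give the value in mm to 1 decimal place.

a ≈ 131.5 mm

T = A_s f_y = 5150 × 415 = 2137250 N = 2137.25 kN.
Setting C = 0.85 f'_c a b equal to T: a = 2137250/(0.85 × 32.4 × 590) = 131.5 mm.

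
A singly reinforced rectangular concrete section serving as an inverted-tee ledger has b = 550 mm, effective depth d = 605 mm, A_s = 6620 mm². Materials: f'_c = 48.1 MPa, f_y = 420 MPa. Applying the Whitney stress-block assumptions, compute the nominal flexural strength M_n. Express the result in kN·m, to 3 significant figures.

T = A_s f_y = 6620 × 420 = 2780400 N = 2780.4 kN.
From C = T: a = T/(0.85 f'_c b) = 2780400/(0.85 × 48.1 × 550) = 123.65 mm.
M_n = T(d − a/2) = 2780.4 kN × (605 − 61.825) mm = 1510.24 kN·m.

M_n ≈ 1510 kN·m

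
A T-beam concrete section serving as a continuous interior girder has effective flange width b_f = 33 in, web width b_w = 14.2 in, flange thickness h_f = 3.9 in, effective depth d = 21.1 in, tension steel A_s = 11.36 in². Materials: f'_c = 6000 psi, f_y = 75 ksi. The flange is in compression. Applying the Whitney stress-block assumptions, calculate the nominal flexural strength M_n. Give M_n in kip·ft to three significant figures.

Tension: T = A_s f_y = 11.36 × 75 = 852 kips.
Try a within the flange: a = T/(0.85 f'_c b_f) = 852/(0.85 × 6 × 33) = 5.062 in.
a = 5.062 > h_f = 3.9 in: the block extends into the web. Split into flange-overhang and web parts.
C_f = 0.85 f'_c (b_f − b_w) h_f = 0.85 × 6 × (33 − 14.2) × 3.9 = 373.9 kips.
Remaining web compression depth: a_w = (T − C_f)/(0.85 f'_c b_w) = (852 − 373.9)/(0.85 × 6 × 14.2) = 6.602 in.
M_n = C_f(d − h_f/2) + (T − C_f)(d − a_w/2) = 373.9 × (21.1 − 1.95) + 478.1 × (21.1 − 3.301) = 7160.2 + 8509.7 = 15669.9 kip·in.
M_n = 15669.9/12 = 1305.83 kip·ft.

M_n ≈ 1310 kip·ft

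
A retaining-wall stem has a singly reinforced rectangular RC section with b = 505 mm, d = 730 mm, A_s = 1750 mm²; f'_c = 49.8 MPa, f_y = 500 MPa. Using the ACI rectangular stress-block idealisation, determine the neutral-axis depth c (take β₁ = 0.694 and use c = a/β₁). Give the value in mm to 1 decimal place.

T = A_s f_y = 1750 × 500 = 875000 N = 875 kN.
Setting C = 0.85 f'_c a b equal to T: a = 875000/(0.85 × 49.8 × 505) = 40.933 mm.
With β₁ = 0.694, c = a/β₁ = 40.933/0.694 = 59.0 mm.

c ≈ 59.0 mm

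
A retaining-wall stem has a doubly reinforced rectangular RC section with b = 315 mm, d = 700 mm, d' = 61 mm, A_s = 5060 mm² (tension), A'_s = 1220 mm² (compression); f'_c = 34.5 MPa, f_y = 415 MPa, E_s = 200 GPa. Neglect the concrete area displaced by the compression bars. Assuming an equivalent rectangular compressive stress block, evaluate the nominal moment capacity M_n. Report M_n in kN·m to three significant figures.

M_n ≈ 1300 kN·m

Assume both tension and compression steel yield.
Net tension couple steel: A_s − A'_s = 3840 mm².
a = (A_s − A'_s) f_y / (0.85 f'_c b) = 1593600/(0.85 × 34.5 × 315) = 172.52 mm.
c = a/β₁ = 172.52/0.804 = 214.58 mm; ε'_s = 0.003(c − d')/c = 0.0021 ≥ f_y/E_s = 0.0021, so compression steel does yield.
M_n = (A_s − A'_s) f_y (d − a/2) + A'_s f_y (d − d') = [1593600 × (700 − 86.26) + 506300 × (700 − 61)] × 10⁻⁶ = 978.06 + 323.53 = 1301.59 kN·m.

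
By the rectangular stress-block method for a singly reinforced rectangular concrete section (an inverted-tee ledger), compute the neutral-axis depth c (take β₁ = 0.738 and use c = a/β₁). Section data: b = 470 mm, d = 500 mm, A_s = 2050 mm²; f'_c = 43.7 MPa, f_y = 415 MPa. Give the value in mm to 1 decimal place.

T = A_s f_y = 2050 × 415 = 850750 N = 850.75 kN.
Setting C = 0.85 f'_c a b equal to T: a = 850750/(0.85 × 43.7 × 470) = 48.731 mm.
With β₁ = 0.738, c = a/β₁ = 48.731/0.738 = 66.0 mm.

c ≈ 66.0 mm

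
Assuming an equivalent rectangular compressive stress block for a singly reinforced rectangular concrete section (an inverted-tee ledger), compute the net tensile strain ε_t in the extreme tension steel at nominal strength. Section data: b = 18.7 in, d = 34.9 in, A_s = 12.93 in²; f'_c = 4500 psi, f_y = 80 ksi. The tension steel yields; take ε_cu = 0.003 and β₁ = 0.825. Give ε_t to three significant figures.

a = A_s f_y/(0.85 f'_c b) = 14.462 in.
β₁ = 0.825, so c = a/β₁ = 14.462/0.825 = 17.530 in.
From the linear strain diagram with ε_cu = 0.003: ε_t = 0.003 (d − c)/c = 0.003 × (34.9 − 17.530)/17.530 = 0.00297.
ε_t < 0.004 — the section is over-reinforced for flexure under ACI limits.

ε_t ≈ 0.00297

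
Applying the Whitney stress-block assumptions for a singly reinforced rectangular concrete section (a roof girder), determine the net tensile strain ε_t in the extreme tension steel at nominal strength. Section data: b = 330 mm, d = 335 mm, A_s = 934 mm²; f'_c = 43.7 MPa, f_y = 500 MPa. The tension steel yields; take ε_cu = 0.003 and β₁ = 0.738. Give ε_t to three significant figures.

a = A_s f_y/(0.85 f'_c b) = 38.10 mm.
β₁ = 0.738, so c = a/β₁ = 38.10/0.738 = 51.63 mm.
From the linear strain diagram with ε_cu = 0.003: ε_t = 0.003 (d − c)/c = 0.003 × (335 − 51.63)/51.63 = 0.0165.
Since ε_t ≥ 0.005, the section is tension-controlled.

ε_t ≈ 0.0165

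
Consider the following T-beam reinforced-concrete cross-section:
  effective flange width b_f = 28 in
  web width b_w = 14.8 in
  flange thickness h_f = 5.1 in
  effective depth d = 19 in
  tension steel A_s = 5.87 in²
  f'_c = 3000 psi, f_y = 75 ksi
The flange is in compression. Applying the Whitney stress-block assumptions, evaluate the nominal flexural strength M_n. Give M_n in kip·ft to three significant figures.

M_n ≈ 581 kip·ft

Tension: T = A_s f_y = 5.87 × 75 = 440.25 kips.
Try a within the flange: a = T/(0.85 f'_c b_f) = 440.25/(0.85 × 3 × 28) = 6.166 in.
a = 6.166 > h_f = 5.1 in: the block extends into the web. Split into flange-overhang and web parts.
C_f = 0.85 f'_c (b_f − b_w) h_f = 0.85 × 3 × (28 − 14.8) × 5.1 = 171.7 kips.
Remaining web compression depth: a_w = (T − C_f)/(0.85 f'_c b_w) = (440.25 − 171.7)/(0.85 × 3 × 14.8) = 7.116 in.
M_n = C_f(d − h_f/2) + (T − C_f)(d − a_w/2) = 171.7 × (19 − 2.55) + 268.55 × (19 − 3.558) = 2824.5 + 4146.9 = 6971.4 kip·in.
M_n = 6971.4/12 = 580.95 kip·ft.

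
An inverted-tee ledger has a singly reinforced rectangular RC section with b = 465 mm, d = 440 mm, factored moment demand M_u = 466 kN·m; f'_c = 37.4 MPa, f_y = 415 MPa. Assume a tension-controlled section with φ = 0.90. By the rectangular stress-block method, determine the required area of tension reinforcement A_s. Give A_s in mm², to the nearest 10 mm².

A_s ≈ 3150 mm²

M_n = M_u/φ = 466/0.90 = 517.778 kN·m.
With M_n = 0.85 f'_c a b (d − a/2), solve the quadratic for a:
a = d − √(d² − 2M_n/(0.85 f'_c b)) = 440 − √(440² − 2 × 517.778×10⁶/(0.85 × 37.4 × 465)) = 88.51 mm.
A_s = 0.85 f'_c a b / f_y = 0.85 × 37.4 × 88.51 × 465 / 415 = 3152.7 mm².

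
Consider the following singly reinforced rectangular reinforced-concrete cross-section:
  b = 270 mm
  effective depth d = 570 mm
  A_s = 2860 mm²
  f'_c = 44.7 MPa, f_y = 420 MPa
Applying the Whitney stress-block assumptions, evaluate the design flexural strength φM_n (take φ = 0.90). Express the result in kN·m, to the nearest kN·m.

φM_n ≈ 553 kN·m

T = A_s f_y = 2860 × 420 = 1201200 N = 1201.2 kN.
From C = T: a = T/(0.85 f'_c b) = 1201200/(0.85 × 44.7 × 270) = 117.09 mm.
M_n = T(d − a/2) = 1201.2 kN × (570 − 58.545) mm = 614.36 kN·m.
φM_n = 0.90 × 614.36 = 552.92 kN·m.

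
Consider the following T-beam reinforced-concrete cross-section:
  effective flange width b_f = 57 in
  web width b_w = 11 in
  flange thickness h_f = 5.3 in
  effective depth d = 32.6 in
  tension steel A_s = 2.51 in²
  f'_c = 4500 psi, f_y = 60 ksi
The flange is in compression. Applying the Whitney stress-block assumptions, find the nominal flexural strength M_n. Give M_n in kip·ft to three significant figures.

Tension: T = A_s f_y = 2.51 × 60 = 150.6 kips.
Try a within the flange: a = T/(0.85 f'_c b_f) = 150.6/(0.85 × 4.5 × 57) = 0.691 in.
Since a = 0.691 ≤ h_f = 5.3 in, the stress block lies entirely in the flange; analyse as a rectangular beam of width b_f.
M_n = T(d − a/2) = 150.6 × (32.6 − 0.3455) = 4857.5 kip·in.
M_n = 4857.5/12 = 404.79 kip·ft.

M_n ≈ 405 kip·ft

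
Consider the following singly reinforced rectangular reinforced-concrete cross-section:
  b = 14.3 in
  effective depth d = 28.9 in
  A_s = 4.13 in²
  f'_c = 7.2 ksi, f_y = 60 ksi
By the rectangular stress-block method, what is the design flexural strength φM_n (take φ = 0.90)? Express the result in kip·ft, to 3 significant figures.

φM_n ≈ 511 kip·ft

T = A_s f_y = 4.13 × 60 = 247.8 kips.
a = T/(0.85 f'_c b) = 247.8/(0.85 × 7.2 × 14.3) = 2.831 in.
M_n = T(d − a/2) = 247.8 × (28.9 − 1.4155) = 6810.7 kip·in = 6810.7/12 = 567.56 kip·ft.
φM_n = 0.90 × 567.56 = 510.80 kip·ft.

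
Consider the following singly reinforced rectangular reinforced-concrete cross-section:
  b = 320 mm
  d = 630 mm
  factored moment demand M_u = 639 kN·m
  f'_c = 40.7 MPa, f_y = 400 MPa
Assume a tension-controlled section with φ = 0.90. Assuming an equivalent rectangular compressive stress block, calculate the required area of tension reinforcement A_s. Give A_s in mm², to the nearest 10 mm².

M_n = M_u/φ = 639/0.90 = 710 kN·m.
With M_n = 0.85 f'_c a b (d − a/2), solve the quadratic for a:
a = d − √(d² − 2M_n/(0.85 f'_c b)) = 630 − √(630² − 2 × 710×10⁶/(0.85 × 40.7 × 320)) = 111.70 mm.
A_s = 0.85 f'_c a b / f_y = 0.85 × 40.7 × 111.70 × 320 / 400 = 3091.4 mm².

A_s ≈ 3090 mm²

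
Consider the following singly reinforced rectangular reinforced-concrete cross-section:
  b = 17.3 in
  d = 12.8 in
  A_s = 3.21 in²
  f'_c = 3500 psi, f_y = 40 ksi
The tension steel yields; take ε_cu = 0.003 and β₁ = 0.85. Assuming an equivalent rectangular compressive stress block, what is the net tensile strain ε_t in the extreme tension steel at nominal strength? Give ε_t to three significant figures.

ε_t ≈ 0.0101

a = A_s f_y/(0.85 f'_c b) = 2.495 in.
β₁ = 0.85, so c = a/β₁ = 2.495/0.85 = 2.935 in.
From the linear strain diagram with ε_cu = 0.003: ε_t = 0.003 (d − c)/c = 0.003 × (12.8 − 2.935)/2.935 = 0.0101.
Since ε_t ≥ 0.005, the section is tension-controlled.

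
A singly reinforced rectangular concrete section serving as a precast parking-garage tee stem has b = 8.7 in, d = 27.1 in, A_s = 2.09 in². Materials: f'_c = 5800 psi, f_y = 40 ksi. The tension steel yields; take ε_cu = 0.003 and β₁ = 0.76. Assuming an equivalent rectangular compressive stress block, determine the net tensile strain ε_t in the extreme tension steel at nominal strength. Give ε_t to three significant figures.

ε_t ≈ 0.0287

a = A_s f_y/(0.85 f'_c b) = 1.949 in.
β₁ = 0.76, so c = a/β₁ = 1.949/0.76 = 2.564 in.
From the linear strain diagram with ε_cu = 0.003: ε_t = 0.003 (d − c)/c = 0.003 × (27.1 − 2.564)/2.564 = 0.0287.
Since ε_t ≥ 0.005, the section is tension-controlled.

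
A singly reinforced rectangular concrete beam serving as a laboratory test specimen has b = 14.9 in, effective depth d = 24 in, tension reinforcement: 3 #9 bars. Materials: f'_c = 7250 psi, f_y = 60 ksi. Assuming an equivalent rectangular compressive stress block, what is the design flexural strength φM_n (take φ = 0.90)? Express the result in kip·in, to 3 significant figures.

φM_n ≈ 3730 kip·in

A_s = 3 × 1 = 3 in².
T = A_s f_y = 3 × 60 = 180 kips.
a = T/(0.85 f'_c b) = 180/(0.85 × 7.25 × 14.9) = 1.960 in.
M_n = T(d − a/2) = 180 × (24 − 0.98) = 4143.6 kip·in.
φM_n = 0.90 × 4143.6 = 3729.2 kip·in.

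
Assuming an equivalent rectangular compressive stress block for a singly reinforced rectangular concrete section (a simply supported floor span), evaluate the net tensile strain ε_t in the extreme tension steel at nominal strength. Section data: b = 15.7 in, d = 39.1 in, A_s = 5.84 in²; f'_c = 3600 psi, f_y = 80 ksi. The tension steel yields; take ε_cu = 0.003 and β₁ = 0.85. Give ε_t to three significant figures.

ε_t ≈ 0.00725

a = A_s f_y/(0.85 f'_c b) = 9.725 in.
β₁ = 0.85, so c = a/β₁ = 9.725/0.85 = 11.441 in.
From the linear strain diagram with ε_cu = 0.003: ε_t = 0.003 (d − c)/c = 0.003 × (39.1 − 11.441)/11.441 = 0.00725.
Since ε_t ≥ 0.005, the section is tension-controlled.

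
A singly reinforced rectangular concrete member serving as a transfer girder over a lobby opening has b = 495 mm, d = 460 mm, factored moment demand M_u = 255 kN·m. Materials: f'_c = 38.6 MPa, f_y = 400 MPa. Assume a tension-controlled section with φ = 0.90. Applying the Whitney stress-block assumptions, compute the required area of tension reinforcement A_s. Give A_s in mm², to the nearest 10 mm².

A_s ≈ 1610 mm²

M_n = M_u/φ = 255/0.90 = 283.333 kN·m.
With M_n = 0.85 f'_c a b (d − a/2), solve the quadratic for a:
a = d − √(d² − 2M_n/(0.85 f'_c b)) = 460 − √(460² − 2 × 283.333×10⁶/(0.85 × 38.6 × 495)) = 39.63 mm.
A_s = 0.85 f'_c a b / f_y = 0.85 × 38.6 × 39.63 × 495 / 400 = 1609.1 mm².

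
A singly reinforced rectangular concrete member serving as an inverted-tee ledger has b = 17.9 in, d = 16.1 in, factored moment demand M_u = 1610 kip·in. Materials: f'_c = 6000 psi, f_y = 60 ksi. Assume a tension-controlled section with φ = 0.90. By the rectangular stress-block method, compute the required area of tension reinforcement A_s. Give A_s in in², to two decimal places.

A_s ≈ 1.93 in²

M_n = M_u/φ = 1610/0.90 = 1788.89 kip·in.
From M_n = 0.85 f'_c a b (d − a/2):
a = d − √(d² − 2M_n/(0.85 f'_c b)) = 16.1 − √(16.1² − 2 × 1788.89/(0.85 × 6 × 17.9)) = 1.267 in.
A_s = 0.85 f'_c a b / f_y = 0.85 × 6 × 1.267 × 17.9 / 60 = 1.928 in².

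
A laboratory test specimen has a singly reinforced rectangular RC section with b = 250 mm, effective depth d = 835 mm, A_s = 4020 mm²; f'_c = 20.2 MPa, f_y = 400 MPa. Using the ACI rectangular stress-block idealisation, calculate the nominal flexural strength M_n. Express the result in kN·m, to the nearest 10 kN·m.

T = A_s f_y = 4020 × 400 = 1608000 N = 1608 kN.
From C = T: a = T/(0.85 f'_c b) = 1608000/(0.85 × 20.2 × 250) = 374.61 mm.
M_n = T(d − a/2) = 1608 kN × (835 − 187.305) mm = 1041.49 kN·m.

M_n ≈ 1040 kN·m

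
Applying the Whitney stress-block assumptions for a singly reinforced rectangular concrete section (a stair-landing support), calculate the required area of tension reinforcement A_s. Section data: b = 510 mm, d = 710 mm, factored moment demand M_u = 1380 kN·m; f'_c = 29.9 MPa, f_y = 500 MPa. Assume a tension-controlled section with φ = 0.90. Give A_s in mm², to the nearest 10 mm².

M_n = M_u/φ = 1380/0.90 = 1533.33 kN·m.
With M_n = 0.85 f'_c a b (d − a/2), solve the quadratic for a:
a = d − √(d² − 2M_n/(0.85 f'_c b)) = 710 − √(710² − 2 × 1533.33×10⁶/(0.85 × 29.9 × 510)) = 192.79 mm.
A_s = 0.85 f'_c a b / f_y = 0.85 × 29.9 × 192.79 × 510 / 500 = 4997.8 mm².

A_s ≈ 5000 mm²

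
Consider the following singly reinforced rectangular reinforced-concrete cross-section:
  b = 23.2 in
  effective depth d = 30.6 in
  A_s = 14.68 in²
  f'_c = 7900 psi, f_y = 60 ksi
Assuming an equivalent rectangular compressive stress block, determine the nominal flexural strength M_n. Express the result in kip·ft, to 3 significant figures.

T = A_s f_y = 14.68 × 60 = 880.8 kips.
a = T/(0.85 f'_c b) = 880.8/(0.85 × 7.9 × 23.2) = 5.654 in.
M_n = T(d − a/2) = 880.8 × (30.6 − 2.827) = 24462.5 kip·in = 24462.5/12 = 2038.54 kip·ft.

M_n ≈ 2040 kip·ft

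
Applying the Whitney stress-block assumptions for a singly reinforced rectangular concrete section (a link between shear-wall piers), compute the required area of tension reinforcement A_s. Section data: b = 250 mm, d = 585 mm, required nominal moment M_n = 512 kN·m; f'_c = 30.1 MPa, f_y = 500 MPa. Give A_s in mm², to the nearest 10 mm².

A_s ≈ 2020 mm²

With M_n = 0.85 f'_c a b (d − a/2), solve the quadratic for a:
a = d − √(d² − 2M_n/(0.85 f'_c b)) = 585 − √(585² − 2 × 512×10⁶/(0.85 × 30.1 × 250)) = 158.23 mm.
A_s = 0.85 f'_c a b / f_y = 0.85 × 30.1 × 158.23 × 250 / 500 = 2024.2 mm².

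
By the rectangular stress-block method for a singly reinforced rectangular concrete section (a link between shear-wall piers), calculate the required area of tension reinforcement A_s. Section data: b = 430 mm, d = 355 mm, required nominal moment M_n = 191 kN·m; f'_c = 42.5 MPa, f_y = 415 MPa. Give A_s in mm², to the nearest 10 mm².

A_s ≈ 1370 mm²

With M_n = 0.85 f'_c a b (d − a/2), solve the quadratic for a:
a = d − √(d² − 2M_n/(0.85 f'_c b)) = 355 − √(355² − 2 × 191×10⁶/(0.85 × 42.5 × 430)) = 36.51 mm.
A_s = 0.85 f'_c a b / f_y = 0.85 × 42.5 × 36.51 × 430 / 415 = 1366.6 mm².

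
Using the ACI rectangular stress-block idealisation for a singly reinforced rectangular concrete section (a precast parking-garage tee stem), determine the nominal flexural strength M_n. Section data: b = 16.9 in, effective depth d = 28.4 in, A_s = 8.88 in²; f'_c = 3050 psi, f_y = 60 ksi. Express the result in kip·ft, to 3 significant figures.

T = A_s f_y = 8.88 × 60 = 532.8 kips.
a = T/(0.85 f'_c b) = 532.8/(0.85 × 3.05 × 16.9) = 12.161 in.
M_n = T(d − a/2) = 532.8 × (28.4 − 6.0805) = 11891.8 kip·in = 11891.8/12 = 990.98 kip·ft.

M_n ≈ 991 kip·ft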